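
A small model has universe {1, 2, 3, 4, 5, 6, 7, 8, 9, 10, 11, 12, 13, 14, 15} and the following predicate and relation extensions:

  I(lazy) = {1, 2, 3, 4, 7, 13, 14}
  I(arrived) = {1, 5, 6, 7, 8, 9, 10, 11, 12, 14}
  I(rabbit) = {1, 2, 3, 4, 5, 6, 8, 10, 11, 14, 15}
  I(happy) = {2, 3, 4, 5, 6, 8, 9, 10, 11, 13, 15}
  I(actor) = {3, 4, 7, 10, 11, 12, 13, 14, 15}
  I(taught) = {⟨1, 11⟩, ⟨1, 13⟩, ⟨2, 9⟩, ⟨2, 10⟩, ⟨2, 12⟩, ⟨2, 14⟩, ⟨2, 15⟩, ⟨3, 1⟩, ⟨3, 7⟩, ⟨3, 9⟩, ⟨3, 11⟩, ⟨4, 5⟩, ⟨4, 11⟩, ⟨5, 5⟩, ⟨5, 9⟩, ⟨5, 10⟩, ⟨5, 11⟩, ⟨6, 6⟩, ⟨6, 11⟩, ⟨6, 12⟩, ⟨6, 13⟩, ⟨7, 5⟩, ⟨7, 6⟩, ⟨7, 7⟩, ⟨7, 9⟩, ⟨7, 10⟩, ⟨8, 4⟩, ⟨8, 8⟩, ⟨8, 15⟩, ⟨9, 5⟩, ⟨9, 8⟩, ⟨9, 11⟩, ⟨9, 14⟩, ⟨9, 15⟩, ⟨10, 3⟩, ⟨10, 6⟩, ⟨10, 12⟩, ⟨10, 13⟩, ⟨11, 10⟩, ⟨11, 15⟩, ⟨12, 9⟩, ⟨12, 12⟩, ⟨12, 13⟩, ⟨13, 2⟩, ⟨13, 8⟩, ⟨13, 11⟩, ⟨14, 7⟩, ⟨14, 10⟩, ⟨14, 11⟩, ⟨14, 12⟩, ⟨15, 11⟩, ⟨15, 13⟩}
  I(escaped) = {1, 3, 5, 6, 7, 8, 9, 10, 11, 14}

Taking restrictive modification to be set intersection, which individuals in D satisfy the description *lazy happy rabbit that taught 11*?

⟦that taught 11⟧ = {x : ⟨x, 11⟩ ∈ ⟦taught⟧} = {1, 3, 4, 5, 6, 9, 13, 14, 15}
⟦rabbit⟧ = {1, 2, 3, 4, 5, 6, 8, 10, 11, 14, 15}
… ∩ ⟦that taught 11⟧ = {1, 2, 3, 4, 5, 6, 8, 10, 11, 14, 15} ∩ {1, 3, 4, 5, 6, 9, 13, 14, 15} = {1, 3, 4, 5, 6, 14, 15}
… ∩ ⟦lazy⟧ = {1, 3, 4, 5, 6, 14, 15} ∩ {1, 2, 3, 4, 7, 13, 14} = {1, 3, 4, 14}
… ∩ ⟦happy⟧ = {1, 3, 4, 14} ∩ {2, 3, 4, 5, 6, 8, 9, 10, 11, 13, 15} = {3, 4}
So ⟦lazy happy rabbit that taught 11⟧ = {3, 4}.

{3, 4}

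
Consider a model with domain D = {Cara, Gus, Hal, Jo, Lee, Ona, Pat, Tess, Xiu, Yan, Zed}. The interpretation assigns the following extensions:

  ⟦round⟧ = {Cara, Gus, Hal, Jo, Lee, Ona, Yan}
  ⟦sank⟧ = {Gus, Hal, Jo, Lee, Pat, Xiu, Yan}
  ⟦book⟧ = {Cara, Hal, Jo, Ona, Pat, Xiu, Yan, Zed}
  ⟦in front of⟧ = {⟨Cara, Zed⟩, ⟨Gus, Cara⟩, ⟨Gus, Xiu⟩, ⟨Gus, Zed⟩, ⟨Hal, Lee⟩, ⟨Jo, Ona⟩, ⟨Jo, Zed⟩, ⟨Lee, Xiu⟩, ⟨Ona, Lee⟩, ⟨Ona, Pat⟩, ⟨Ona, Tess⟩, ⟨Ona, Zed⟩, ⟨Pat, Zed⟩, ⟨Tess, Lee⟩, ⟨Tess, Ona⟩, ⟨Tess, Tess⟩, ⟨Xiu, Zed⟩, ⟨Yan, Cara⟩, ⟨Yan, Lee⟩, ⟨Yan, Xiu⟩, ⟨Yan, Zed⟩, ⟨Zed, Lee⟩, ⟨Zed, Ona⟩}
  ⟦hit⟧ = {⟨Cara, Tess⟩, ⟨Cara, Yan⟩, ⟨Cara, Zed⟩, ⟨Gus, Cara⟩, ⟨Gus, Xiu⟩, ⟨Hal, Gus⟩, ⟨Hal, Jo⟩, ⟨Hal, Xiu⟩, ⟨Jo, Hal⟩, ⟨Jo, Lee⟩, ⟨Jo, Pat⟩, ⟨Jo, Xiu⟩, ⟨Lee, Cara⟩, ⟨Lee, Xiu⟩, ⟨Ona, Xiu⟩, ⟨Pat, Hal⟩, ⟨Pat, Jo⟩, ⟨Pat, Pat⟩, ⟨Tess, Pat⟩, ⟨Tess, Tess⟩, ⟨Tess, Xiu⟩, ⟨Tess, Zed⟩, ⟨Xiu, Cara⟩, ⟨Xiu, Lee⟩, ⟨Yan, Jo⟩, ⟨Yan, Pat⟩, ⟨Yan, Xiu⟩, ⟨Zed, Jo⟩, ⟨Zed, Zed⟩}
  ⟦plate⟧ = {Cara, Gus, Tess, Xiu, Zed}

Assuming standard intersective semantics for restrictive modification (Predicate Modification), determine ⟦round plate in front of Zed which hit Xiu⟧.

⟦in front of Zed⟧ = {x : ⟨x, Zed⟩ ∈ ⟦in front of⟧} = {Cara, Gus, Jo, Ona, Pat, Xiu, Yan}
⟦which hit Xiu⟧ = {x : ⟨x, Xiu⟩ ∈ ⟦hit⟧} = {Gus, Hal, Jo, Lee, Ona, Tess, Yan}
⟦plate⟧ = {Cara, Gus, Tess, Xiu, Zed}
… ∩ ⟦in front of Zed⟧ = {Cara, Gus, Tess, Xiu, Zed} ∩ {Cara, Gus, Jo, Ona, Pat, Xiu, Yan} = {Cara, Gus, Xiu}
… ∩ ⟦which hit Xiu⟧ = {Cara, Gus, Xiu} ∩ {Gus, Hal, Jo, Lee, Ona, Tess, Yan} = {Gus}
… ∩ ⟦round⟧ = {Gus} ∩ {Cara, Gus, Hal, Jo, Lee, Ona, Yan} = {Gus}
So ⟦round plate in front of Zed which hit Xiu⟧ = {Gus}.

{Gus}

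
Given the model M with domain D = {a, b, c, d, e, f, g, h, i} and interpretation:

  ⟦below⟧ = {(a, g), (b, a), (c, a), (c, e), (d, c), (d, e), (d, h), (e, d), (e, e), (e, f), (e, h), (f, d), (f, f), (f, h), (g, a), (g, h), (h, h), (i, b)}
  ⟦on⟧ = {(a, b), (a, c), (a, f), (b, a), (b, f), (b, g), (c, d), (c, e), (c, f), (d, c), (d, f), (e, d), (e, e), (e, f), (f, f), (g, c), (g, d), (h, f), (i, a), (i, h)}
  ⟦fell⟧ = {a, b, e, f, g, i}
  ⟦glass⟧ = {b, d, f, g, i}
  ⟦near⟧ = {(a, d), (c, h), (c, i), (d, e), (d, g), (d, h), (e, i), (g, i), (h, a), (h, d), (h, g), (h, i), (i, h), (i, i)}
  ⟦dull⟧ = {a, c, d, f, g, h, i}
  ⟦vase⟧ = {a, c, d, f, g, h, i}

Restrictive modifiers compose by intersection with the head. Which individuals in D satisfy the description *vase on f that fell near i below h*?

⟦on f⟧ = {x : ⟨x, f⟩ ∈ ⟦on⟧} = {a, b, c, d, e, f, h}
⟦that fell⟧ = ⟦fell⟧ = {a, b, e, f, g, i}
⟦near i⟧ = {x : ⟨x, i⟩ ∈ ⟦near⟧} = {c, e, g, h, i}
⟦below h⟧ = {x : ⟨x, h⟩ ∈ ⟦below⟧} = {d, e, f, g, h}
⟦vase⟧ = {a, c, d, f, g, h, i}
… ∩ ⟦on f⟧ = {a, c, d, f, g, h, i} ∩ {a, b, c, d, e, f, h} = {a, c, d, f, h}
… ∩ ⟦that fell⟧ = {a, c, d, f, h} ∩ {a, b, e, f, g, i} = {a, f}
… ∩ ⟦near i⟧ = {a, f} ∩ {c, e, g, h, i} = ∅
… ∩ ⟦below h⟧ = ∅ ∩ {d, e, f, g, h} = ∅
So ⟦vase on f that fell near i below h⟧ = ∅.

∅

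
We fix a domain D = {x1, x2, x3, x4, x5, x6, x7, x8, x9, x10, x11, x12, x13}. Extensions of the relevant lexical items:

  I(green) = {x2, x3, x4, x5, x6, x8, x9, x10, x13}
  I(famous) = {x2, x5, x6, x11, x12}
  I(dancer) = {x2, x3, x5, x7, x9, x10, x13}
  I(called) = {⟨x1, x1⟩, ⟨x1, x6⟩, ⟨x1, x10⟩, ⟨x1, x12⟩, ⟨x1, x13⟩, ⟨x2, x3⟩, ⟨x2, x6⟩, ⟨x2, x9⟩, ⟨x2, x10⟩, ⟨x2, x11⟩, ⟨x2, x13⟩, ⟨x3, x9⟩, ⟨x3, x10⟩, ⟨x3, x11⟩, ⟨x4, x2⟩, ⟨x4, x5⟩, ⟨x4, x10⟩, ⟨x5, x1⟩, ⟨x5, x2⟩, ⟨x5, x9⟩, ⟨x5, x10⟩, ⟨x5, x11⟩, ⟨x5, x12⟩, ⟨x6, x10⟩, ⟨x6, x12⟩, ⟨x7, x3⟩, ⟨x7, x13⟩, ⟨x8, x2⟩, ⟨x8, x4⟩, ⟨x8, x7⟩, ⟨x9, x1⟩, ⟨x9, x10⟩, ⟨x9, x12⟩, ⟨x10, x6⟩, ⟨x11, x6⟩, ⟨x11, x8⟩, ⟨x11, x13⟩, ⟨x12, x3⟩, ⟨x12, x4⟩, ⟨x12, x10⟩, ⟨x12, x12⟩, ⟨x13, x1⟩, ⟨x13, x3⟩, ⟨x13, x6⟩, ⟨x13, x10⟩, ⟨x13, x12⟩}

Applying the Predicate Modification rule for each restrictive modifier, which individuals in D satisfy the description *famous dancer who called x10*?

{x2, x5}

⟦who called x10⟧ = {x : ⟨x, x10⟩ ∈ ⟦called⟧} = {x1, x2, x3, x4, x5, x6, x9, x12, x13}
⟦dancer⟧ = {x2, x3, x5, x7, x9, x10, x13}
… ∩ ⟦who called x10⟧ = {x2, x3, x5, x7, x9, x10, x13} ∩ {x1, x2, x3, x4, x5, x6, x9, x12, x13} = {x2, x3, x5, x9, x13}
… ∩ ⟦famous⟧ = {x2, x3, x5, x9, x13} ∩ {x2, x5, x6, x11, x12} = {x2, x5}
So ⟦famous dancer who called x10⟧ = {x2, x5}.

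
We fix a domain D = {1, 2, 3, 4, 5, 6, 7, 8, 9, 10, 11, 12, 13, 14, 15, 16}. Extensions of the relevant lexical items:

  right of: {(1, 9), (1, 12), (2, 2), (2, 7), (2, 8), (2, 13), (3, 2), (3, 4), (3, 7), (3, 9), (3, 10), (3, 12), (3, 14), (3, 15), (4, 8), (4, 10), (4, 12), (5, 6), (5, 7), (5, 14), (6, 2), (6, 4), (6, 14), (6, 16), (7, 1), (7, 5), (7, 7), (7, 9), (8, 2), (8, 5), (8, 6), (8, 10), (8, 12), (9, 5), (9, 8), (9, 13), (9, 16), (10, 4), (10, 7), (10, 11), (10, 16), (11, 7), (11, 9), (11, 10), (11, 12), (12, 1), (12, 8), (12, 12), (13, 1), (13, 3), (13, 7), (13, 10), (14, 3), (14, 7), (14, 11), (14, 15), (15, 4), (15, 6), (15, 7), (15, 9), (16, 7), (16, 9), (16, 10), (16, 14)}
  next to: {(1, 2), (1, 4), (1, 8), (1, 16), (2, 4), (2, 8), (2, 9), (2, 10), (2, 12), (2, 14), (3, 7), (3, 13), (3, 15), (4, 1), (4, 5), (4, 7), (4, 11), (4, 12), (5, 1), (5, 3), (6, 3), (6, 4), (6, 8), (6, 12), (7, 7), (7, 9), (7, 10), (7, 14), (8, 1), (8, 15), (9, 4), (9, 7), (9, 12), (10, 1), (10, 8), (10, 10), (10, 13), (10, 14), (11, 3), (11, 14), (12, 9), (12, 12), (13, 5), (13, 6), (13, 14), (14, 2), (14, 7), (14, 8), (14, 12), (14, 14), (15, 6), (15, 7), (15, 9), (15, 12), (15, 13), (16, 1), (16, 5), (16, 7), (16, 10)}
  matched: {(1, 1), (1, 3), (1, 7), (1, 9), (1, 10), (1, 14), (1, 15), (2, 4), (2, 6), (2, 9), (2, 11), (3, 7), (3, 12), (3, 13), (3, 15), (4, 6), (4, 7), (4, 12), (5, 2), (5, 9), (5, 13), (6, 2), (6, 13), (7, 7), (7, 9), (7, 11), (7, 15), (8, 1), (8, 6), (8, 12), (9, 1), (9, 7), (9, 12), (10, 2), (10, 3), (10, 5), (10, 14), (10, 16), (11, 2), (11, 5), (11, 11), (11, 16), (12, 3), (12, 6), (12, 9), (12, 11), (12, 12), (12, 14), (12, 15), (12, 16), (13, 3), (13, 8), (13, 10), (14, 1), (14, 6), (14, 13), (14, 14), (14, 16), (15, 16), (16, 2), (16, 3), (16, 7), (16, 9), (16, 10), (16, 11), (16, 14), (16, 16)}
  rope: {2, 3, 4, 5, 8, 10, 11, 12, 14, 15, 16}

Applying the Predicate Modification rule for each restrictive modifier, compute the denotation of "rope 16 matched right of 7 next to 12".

⟦16 matched⟧ = {x : ⟨16, x⟩ ∈ ⟦matched⟧} = {2, 3, 7, 9, 10, 11, 14, 16}
⟦right of 7⟧ = {x : ⟨x, 7⟩ ∈ ⟦right of⟧} = {2, 3, 5, 7, 10, 11, 13, 14, 15, 16}
⟦next to 12⟧ = {x : ⟨x, 12⟩ ∈ ⟦next to⟧} = {2, 4, 6, 9, 12, 14, 15}
⟦rope⟧ = {2, 3, 4, 5, 8, 10, 11, 12, 14, 15, 16}
… ∩ ⟦16 matched⟧ = {2, 3, 4, 5, 8, 10, 11, 12, 14, 15, 16} ∩ {2, 3, 7, 9, 10, 11, 14, 16} = {2, 3, 10, 11, 14, 16}
… ∩ ⟦right of 7⟧ = {2, 3, 10, 11, 14, 16} ∩ {2, 3, 5, 7, 10, 11, 13, 14, 15, 16} = {2, 3, 10, 11, 14, 16}
… ∩ ⟦next to 12⟧ = {2, 3, 10, 11, 14, 16} ∩ {2, 4, 6, 9, 12, 14, 15} = {2, 14}
So ⟦rope 16 matched right of 7 next to 12⟧ = {2, 14}.

{2, 14}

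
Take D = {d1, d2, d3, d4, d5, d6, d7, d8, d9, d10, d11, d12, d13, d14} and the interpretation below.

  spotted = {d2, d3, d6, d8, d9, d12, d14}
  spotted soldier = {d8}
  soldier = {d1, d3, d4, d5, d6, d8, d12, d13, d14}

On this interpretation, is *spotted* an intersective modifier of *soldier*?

⟦spotted⟧ ∩ ⟦soldier⟧ = {d2, d3, d6, d8, d9, d12, d14} ∩ {d1, d3, d4, d5, d6, d8, d12, d13, d14} = {d3, d6, d8, d12, d14}
Observed ⟦spotted soldier⟧ = {d8}.
These differ, so the modifier is not intersective in this model.

no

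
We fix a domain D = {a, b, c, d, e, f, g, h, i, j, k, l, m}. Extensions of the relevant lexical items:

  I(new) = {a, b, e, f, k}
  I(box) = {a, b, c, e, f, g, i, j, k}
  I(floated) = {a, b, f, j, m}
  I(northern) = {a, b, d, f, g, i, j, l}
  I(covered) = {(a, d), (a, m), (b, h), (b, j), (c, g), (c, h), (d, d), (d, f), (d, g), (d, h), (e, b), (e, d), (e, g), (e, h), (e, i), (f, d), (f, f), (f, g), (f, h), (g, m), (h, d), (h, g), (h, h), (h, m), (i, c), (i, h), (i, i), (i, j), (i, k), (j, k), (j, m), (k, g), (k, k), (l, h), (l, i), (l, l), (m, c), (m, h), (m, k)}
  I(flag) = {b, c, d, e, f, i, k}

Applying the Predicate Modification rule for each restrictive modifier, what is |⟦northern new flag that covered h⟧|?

⟦that covered h⟧ = {x : ⟨x, h⟩ ∈ ⟦covered⟧} = {b, c, d, e, f, h, i, l, m}
⟦flag⟧ = {b, c, d, e, f, i, k}
… ∩ ⟦that covered h⟧ = {b, c, d, e, f, i, k} ∩ {b, c, d, e, f, h, i, l, m} = {b, c, d, e, f, i}
… ∩ ⟦northern⟧ = {b, c, d, e, f, i} ∩ {a, b, d, f, g, i, j, l} = {b, d, f, i}
… ∩ ⟦new⟧ = {b, d, f, i} ∩ {a, b, e, f, k} = {b, f}
⟦northern new flag that covered h⟧ = {b, f}, so the cardinality is 2.

2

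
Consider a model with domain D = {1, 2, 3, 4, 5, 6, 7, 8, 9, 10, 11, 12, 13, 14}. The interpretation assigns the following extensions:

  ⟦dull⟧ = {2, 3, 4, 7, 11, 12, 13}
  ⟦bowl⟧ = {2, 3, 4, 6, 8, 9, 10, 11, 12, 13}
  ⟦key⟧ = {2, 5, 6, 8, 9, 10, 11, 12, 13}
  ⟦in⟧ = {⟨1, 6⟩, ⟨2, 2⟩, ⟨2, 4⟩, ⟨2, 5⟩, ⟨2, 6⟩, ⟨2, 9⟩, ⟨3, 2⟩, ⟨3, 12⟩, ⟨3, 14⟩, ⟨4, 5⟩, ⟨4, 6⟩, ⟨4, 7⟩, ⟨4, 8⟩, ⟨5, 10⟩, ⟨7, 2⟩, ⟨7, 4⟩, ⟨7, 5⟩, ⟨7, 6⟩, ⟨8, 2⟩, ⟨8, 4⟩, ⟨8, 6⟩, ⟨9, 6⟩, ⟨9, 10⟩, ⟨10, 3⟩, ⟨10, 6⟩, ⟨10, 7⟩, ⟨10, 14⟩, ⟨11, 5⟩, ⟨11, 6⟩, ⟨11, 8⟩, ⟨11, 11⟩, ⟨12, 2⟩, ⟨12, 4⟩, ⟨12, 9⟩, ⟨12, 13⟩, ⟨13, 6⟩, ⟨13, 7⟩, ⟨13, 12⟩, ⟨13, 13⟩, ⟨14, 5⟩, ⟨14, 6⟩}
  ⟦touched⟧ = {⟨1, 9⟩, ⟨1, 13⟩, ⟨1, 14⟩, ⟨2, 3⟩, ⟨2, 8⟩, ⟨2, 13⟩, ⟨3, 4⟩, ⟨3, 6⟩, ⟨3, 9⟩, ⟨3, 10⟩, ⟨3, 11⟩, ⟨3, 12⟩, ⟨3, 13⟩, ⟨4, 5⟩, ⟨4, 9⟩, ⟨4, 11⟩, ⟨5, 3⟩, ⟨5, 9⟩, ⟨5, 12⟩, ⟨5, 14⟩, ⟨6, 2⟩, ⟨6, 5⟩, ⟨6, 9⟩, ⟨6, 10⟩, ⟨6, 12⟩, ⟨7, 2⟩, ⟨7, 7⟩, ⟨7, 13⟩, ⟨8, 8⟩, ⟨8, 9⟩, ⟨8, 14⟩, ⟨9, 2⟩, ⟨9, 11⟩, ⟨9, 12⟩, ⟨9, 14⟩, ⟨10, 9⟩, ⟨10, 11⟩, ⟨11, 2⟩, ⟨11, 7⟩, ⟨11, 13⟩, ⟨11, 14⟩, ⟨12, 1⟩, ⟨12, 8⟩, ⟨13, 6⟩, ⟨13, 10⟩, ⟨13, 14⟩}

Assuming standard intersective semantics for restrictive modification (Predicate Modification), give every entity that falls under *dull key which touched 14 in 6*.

{11, 13}

⟦which touched 14⟧ = {x : ⟨x, 14⟩ ∈ ⟦touched⟧} = {1, 5, 8, 9, 11, 13}
⟦in 6⟧ = {x : ⟨x, 6⟩ ∈ ⟦in⟧} = {1, 2, 4, 7, 8, 9, 10, 11, 13, 14}
⟦key⟧ = {2, 5, 6, 8, 9, 10, 11, 12, 13}
… ∩ ⟦which touched 14⟧ = {2, 5, 6, 8, 9, 10, 11, 12, 13} ∩ {1, 5, 8, 9, 11, 13} = {5, 8, 9, 11, 13}
… ∩ ⟦in 6⟧ = {5, 8, 9, 11, 13} ∩ {1, 2, 4, 7, 8, 9, 10, 11, 13, 14} = {8, 9, 11, 13}
… ∩ ⟦dull⟧ = {8, 9, 11, 13} ∩ {2, 3, 4, 7, 11, 12, 13} = {11, 13}
So ⟦dull key which touched 14 in 6⟧ = {11, 13}.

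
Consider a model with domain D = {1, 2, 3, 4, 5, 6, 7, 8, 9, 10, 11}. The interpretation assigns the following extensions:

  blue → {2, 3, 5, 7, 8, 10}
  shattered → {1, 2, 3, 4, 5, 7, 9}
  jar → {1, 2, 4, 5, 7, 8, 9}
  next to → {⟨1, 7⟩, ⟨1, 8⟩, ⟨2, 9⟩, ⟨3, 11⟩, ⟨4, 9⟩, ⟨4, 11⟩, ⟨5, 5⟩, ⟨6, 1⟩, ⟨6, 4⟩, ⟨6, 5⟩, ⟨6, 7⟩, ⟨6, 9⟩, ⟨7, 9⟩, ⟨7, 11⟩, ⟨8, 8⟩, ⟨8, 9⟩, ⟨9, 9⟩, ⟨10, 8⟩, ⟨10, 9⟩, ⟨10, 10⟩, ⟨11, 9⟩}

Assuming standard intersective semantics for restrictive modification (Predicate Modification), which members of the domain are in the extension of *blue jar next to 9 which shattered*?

{2, 7}

⟦next to 9⟧ = {x : ⟨x, 9⟩ ∈ ⟦next to⟧} = {2, 4, 6, 7, 8, 9, 10, 11}
⟦which shattered⟧ = ⟦shattered⟧ = {1, 2, 3, 4, 5, 7, 9}
⟦jar⟧ = {1, 2, 4, 5, 7, 8, 9}
… ∩ ⟦next to 9⟧ = {1, 2, 4, 5, 7, 8, 9} ∩ {2, 4, 6, 7, 8, 9, 10, 11} = {2, 4, 7, 8, 9}
… ∩ ⟦which shattered⟧ = {2, 4, 7, 8, 9} ∩ {1, 2, 3, 4, 5, 7, 9} = {2, 4, 7, 9}
… ∩ ⟦blue⟧ = {2, 4, 7, 9} ∩ {2, 3, 5, 7, 8, 10} = {2, 7}
So ⟦blue jar next to 9 which shattered⟧ = {2, 7}.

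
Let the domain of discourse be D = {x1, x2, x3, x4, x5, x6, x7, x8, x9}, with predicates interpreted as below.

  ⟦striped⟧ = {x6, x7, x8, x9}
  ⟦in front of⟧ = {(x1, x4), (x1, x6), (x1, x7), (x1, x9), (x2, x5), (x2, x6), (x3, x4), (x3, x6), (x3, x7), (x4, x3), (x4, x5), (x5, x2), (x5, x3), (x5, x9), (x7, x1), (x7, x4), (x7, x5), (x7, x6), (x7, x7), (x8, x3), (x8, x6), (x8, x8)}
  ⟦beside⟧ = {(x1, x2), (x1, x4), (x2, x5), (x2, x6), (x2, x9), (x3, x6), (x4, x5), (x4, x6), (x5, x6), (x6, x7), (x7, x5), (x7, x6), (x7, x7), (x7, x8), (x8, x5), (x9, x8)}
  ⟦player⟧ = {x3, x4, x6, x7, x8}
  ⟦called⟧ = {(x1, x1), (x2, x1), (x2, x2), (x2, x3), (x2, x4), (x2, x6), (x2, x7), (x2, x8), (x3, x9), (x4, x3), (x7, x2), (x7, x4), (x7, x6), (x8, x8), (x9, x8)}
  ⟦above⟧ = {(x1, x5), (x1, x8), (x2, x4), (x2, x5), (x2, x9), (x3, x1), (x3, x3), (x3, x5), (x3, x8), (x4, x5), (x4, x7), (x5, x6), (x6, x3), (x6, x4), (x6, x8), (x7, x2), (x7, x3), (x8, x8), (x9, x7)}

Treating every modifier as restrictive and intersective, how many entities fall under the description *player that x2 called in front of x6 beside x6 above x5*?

1

⟦that x2 called⟧ = {x : ⟨x2, x⟩ ∈ ⟦called⟧} = {x1, x2, x3, x4, x6, x7, x8}
⟦in front of x6⟧ = {x : ⟨x, x6⟩ ∈ ⟦in front of⟧} = {x1, x2, x3, x7, x8}
⟦beside x6⟧ = {x : ⟨x, x6⟩ ∈ ⟦beside⟧} = {x2, x3, x4, x5, x7}
⟦above x5⟧ = {x : ⟨x, x5⟩ ∈ ⟦above⟧} = {x1, x2, x3, x4}
⟦player⟧ = {x3, x4, x6, x7, x8}
… ∩ ⟦that x2 called⟧ = {x3, x4, x6, x7, x8} ∩ {x1, x2, x3, x4, x6, x7, x8} = {x3, x4, x6, x7, x8}
… ∩ ⟦in front of x6⟧ = {x3, x4, x6, x7, x8} ∩ {x1, x2, x3, x7, x8} = {x3, x7, x8}
… ∩ ⟦beside x6⟧ = {x3, x7, x8} ∩ {x2, x3, x4, x5, x7} = {x3, x7}
… ∩ ⟦above x5⟧ = {x3, x7} ∩ {x1, x2, x3, x4} = {x3}
⟦player that x2 called in front of x6 beside x6 above x5⟧ = {x3}, so the cardinality is 1.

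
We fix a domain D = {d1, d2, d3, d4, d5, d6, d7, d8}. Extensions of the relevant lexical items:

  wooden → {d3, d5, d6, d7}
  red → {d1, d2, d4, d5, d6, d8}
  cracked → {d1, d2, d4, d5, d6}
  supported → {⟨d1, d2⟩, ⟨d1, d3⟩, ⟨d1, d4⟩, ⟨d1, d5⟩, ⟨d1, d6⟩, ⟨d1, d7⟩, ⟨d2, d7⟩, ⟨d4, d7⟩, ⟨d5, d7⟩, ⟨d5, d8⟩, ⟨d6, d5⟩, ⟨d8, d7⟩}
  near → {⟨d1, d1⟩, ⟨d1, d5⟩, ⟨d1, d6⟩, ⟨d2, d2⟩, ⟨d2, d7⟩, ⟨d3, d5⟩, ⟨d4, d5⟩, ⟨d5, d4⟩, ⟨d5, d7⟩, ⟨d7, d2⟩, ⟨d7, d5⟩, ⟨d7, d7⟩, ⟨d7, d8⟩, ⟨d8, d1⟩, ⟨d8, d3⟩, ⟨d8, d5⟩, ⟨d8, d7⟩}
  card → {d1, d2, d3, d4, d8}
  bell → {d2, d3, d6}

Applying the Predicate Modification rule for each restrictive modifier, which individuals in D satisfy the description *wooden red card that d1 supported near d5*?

{ }

⟦that d1 supported⟧ = {x : ⟨d1, x⟩ ∈ ⟦supported⟧} = {d2, d3, d4, d5, d6, d7}
⟦near d5⟧ = {x : ⟨x, d5⟩ ∈ ⟦near⟧} = {d1, d3, d4, d7, d8}
⟦card⟧ = {d1, d2, d3, d4, d8}
… ∩ ⟦that d1 supported⟧ = {d1, d2, d3, d4, d8} ∩ {d2, d3, d4, d5, d6, d7} = {d2, d3, d4}
… ∩ ⟦near d5⟧ = {d2, d3, d4} ∩ {d1, d3, d4, d7, d8} = {d3, d4}
… ∩ ⟦wooden⟧ = {d3, d4} ∩ {d3, d5, d6, d7} = {d3}
… ∩ ⟦red⟧ = {d3} ∩ {d1, d2, d4, d5, d6, d8} = ∅
So ⟦wooden red card that d1 supported near d5⟧ = { }.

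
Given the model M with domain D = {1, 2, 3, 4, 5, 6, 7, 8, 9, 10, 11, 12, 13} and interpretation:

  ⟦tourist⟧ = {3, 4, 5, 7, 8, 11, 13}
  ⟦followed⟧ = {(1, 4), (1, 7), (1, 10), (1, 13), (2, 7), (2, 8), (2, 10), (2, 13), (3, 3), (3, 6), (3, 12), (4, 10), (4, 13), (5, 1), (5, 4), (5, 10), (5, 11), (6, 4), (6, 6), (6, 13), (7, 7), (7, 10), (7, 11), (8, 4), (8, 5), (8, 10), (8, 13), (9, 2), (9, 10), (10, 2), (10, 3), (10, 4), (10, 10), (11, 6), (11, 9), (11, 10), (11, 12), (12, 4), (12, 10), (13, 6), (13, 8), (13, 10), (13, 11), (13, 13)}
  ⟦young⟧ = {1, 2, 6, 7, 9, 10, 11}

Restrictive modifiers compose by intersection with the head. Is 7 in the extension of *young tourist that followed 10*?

⟦that followed 10⟧ = {x : ⟨x, 10⟩ ∈ ⟦followed⟧} = {1, 2, 4, 5, 7, 8, 9, 10, 11, 12, 13}
⟦tourist⟧ = {3, 4, 5, 7, 8, 11, 13}
… ∩ ⟦that followed 10⟧ = {3, 4, 5, 7, 8, 11, 13} ∩ {1, 2, 4, 5, 7, 8, 9, 10, 11, 12, 13} = {4, 5, 7, 8, 11, 13}
… ∩ ⟦young⟧ = {4, 5, 7, 8, 11, 13} ∩ {1, 2, 6, 7, 9, 10, 11} = {7, 11}
⟦young tourist that followed 10⟧ = {7, 11}; 7 ∈ this set.

yes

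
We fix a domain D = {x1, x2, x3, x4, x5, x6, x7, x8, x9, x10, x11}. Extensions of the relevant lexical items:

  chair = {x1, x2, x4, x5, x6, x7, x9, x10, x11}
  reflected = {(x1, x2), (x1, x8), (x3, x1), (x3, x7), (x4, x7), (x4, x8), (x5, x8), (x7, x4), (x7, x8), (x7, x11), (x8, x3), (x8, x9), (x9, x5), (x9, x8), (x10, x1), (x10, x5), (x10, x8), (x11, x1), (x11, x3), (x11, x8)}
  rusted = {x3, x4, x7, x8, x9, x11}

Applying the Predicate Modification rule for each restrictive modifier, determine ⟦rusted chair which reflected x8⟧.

⟦which reflected x8⟧ = {x : ⟨x, x8⟩ ∈ ⟦reflected⟧} = {x1, x4, x5, x7, x9, x10, x11}
⟦chair⟧ = {x1, x2, x4, x5, x6, x7, x9, x10, x11}
… ∩ ⟦which reflected x8⟧ = {x1, x2, x4, x5, x6, x7, x9, x10, x11} ∩ {x1, x4, x5, x7, x9, x10, x11} = {x1, x4, x5, x7, x9, x10, x11}
… ∩ ⟦rusted⟧ = {x1, x4, x5, x7, x9, x10, x11} ∩ {x3, x4, x7, x8, x9, x11} = {x4, x7, x9, x11}
So ⟦rusted chair which reflected x8⟧ = {x4, x7, x9, x11}.

{x4, x7, x9, x11}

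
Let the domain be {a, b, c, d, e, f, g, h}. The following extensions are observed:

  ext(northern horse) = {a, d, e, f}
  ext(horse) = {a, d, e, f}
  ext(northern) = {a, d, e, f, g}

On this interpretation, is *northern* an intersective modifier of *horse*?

yes

⟦northern⟧ ∩ ⟦horse⟧ = {a, d, e, f, g} ∩ {a, d, e, f} = {a, d, e, f}
Observed ⟦northern horse⟧ = {a, d, e, f}.
These coincide, so the modifier is intersective here.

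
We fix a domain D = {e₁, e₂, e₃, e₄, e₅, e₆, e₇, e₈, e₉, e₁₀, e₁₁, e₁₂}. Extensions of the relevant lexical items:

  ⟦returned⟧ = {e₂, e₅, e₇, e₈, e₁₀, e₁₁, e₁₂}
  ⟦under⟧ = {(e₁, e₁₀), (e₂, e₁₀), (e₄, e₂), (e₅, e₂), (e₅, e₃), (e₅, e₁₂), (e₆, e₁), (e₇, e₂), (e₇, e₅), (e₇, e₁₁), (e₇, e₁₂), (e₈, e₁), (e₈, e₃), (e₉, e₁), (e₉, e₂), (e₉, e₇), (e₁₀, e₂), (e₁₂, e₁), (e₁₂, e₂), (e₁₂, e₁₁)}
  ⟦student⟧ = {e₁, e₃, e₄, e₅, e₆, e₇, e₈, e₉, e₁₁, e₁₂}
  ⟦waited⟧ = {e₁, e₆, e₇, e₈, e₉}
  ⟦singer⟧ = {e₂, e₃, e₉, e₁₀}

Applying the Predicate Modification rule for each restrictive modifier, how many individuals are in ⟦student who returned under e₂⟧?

3

⟦who returned⟧ = ⟦returned⟧ = {e₂, e₅, e₇, e₈, e₁₀, e₁₁, e₁₂}
⟦under e₂⟧ = {x : ⟨x, e₂⟩ ∈ ⟦under⟧} = {e₄, e₅, e₇, e₉, e₁₀, e₁₂}
⟦student⟧ = {e₁, e₃, e₄, e₅, e₆, e₇, e₈, e₉, e₁₁, e₁₂}
… ∩ ⟦who returned⟧ = {e₁, e₃, e₄, e₅, e₆, e₇, e₈, e₉, e₁₁, e₁₂} ∩ {e₂, e₅, e₇, e₈, e₁₀, e₁₁, e₁₂} = {e₅, e₇, e₈, e₁₁, e₁₂}
… ∩ ⟦under e₂⟧ = {e₅, e₇, e₈, e₁₁, e₁₂} ∩ {e₄, e₅, e₇, e₉, e₁₀, e₁₂} = {e₅, e₇, e₁₂}
⟦student who returned under e₂⟧ = {e₅, e₇, e₁₂}, so the cardinality is 3.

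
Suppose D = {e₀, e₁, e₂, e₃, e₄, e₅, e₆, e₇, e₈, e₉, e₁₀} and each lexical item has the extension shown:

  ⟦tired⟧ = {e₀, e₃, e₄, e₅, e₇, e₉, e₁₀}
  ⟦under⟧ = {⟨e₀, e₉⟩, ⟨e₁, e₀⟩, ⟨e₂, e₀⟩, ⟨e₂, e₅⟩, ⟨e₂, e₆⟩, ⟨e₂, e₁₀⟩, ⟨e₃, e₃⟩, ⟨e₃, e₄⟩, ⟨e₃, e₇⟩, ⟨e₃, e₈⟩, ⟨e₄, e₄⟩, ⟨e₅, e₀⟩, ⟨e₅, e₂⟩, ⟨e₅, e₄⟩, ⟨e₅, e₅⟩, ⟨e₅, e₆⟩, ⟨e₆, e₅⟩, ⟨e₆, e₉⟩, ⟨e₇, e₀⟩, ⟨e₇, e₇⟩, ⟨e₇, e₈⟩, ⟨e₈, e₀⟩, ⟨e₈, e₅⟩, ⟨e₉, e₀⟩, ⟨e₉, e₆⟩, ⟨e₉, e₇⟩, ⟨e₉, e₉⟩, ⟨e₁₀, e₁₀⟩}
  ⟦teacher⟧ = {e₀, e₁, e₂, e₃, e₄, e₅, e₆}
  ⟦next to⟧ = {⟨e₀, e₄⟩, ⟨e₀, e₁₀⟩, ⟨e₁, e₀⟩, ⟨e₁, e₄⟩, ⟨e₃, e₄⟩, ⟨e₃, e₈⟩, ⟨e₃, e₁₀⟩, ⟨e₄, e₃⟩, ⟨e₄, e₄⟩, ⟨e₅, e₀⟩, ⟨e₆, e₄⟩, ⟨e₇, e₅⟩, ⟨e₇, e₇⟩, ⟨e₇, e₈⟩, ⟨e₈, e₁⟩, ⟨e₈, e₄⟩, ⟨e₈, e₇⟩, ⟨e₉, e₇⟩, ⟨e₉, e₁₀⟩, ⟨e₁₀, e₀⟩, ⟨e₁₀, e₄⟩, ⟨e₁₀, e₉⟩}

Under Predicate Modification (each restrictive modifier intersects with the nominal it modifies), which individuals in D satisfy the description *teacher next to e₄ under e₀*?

{e₁}

⟦next to e₄⟧ = {x : ⟨x, e₄⟩ ∈ ⟦next to⟧} = {e₀, e₁, e₃, e₄, e₆, e₈, e₁₀}
⟦under e₀⟧ = {x : ⟨x, e₀⟩ ∈ ⟦under⟧} = {e₁, e₂, e₅, e₇, e₈, e₉}
⟦teacher⟧ = {e₀, e₁, e₂, e₃, e₄, e₅, e₆}
… ∩ ⟦next to e₄⟧ = {e₀, e₁, e₂, e₃, e₄, e₅, e₆} ∩ {e₀, e₁, e₃, e₄, e₆, e₈, e₁₀} = {e₀, e₁, e₃, e₄, e₆}
… ∩ ⟦under e₀⟧ = {e₀, e₁, e₃, e₄, e₆} ∩ {e₁, e₂, e₅, e₇, e₈, e₉} = {e₁}
So ⟦teacher next to e₄ under e₀⟧ = {e₁}.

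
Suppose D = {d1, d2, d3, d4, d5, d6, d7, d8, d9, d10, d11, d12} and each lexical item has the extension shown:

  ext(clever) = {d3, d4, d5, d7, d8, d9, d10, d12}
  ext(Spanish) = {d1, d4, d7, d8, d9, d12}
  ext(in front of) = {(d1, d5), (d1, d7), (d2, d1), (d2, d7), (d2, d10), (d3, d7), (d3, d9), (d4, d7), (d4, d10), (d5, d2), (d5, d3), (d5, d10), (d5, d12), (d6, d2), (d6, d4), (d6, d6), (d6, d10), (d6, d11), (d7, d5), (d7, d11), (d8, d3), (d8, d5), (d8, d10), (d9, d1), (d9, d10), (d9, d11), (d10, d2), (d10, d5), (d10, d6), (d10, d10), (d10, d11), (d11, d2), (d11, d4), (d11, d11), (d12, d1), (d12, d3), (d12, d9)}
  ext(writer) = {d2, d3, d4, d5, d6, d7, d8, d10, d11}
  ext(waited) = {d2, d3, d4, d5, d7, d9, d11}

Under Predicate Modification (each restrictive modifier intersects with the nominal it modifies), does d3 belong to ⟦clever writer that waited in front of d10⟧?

no

⟦that waited⟧ = ⟦waited⟧ = {d2, d3, d4, d5, d7, d9, d11}
⟦in front of d10⟧ = {x : ⟨x, d10⟩ ∈ ⟦in front of⟧} = {d2, d4, d5, d6, d8, d9, d10}
⟦writer⟧ = {d2, d3, d4, d5, d6, d7, d8, d10, d11}
… ∩ ⟦that waited⟧ = {d2, d3, d4, d5, d6, d7, d8, d10, d11} ∩ {d2, d3, d4, d5, d7, d9, d11} = {d2, d3, d4, d5, d7, d11}
… ∩ ⟦in front of d10⟧ = {d2, d3, d4, d5, d7, d11} ∩ {d2, d4, d5, d6, d8, d9, d10} = {d2, d4, d5}
… ∩ ⟦clever⟧ = {d2, d4, d5} ∩ {d3, d4, d5, d7, d8, d9, d10, d12} = {d4, d5}
⟦clever writer that waited in front of d10⟧ = {d4, d5}; d3 ∉ this set.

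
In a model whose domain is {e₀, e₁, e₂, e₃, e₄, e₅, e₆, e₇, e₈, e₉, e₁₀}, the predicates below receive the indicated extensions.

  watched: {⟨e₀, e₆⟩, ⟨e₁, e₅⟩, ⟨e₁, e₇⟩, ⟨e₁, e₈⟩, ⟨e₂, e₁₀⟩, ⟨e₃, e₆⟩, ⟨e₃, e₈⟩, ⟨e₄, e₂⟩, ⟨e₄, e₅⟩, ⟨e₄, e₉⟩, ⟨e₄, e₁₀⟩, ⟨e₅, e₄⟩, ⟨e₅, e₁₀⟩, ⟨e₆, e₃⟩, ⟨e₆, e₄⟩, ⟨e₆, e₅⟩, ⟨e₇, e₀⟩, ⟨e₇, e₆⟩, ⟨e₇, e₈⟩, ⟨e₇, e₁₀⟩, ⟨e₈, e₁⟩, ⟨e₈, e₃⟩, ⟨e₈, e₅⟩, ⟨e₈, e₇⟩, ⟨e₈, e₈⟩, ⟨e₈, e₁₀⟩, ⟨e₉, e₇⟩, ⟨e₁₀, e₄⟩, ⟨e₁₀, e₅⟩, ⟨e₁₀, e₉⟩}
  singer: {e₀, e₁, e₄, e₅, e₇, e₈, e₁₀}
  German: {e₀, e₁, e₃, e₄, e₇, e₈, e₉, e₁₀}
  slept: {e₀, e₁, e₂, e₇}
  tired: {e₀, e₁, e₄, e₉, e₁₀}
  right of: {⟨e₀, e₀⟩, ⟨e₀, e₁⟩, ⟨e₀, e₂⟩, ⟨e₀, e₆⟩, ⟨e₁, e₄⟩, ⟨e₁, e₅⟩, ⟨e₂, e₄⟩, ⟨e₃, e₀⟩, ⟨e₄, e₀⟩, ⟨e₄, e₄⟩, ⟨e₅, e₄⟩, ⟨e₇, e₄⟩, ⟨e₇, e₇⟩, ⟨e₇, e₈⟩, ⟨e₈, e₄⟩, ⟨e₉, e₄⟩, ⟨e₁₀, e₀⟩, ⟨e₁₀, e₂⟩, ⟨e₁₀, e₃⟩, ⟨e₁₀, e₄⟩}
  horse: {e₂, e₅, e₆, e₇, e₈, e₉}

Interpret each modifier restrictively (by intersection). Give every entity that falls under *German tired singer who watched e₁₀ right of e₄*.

{e₄}

⟦who watched e₁₀⟧ = {x : ⟨x, e₁₀⟩ ∈ ⟦watched⟧} = {e₂, e₄, e₅, e₇, e₈}
⟦right of e₄⟧ = {x : ⟨x, e₄⟩ ∈ ⟦right of⟧} = {e₁, e₂, e₄, e₅, e₇, e₈, e₉, e₁₀}
⟦singer⟧ = {e₀, e₁, e₄, e₅, e₇, e₈, e₁₀}
… ∩ ⟦who watched e₁₀⟧ = {e₀, e₁, e₄, e₅, e₇, e₈, e₁₀} ∩ {e₂, e₄, e₅, e₇, e₈} = {e₄, e₅, e₇, e₈}
… ∩ ⟦right of e₄⟧ = {e₄, e₅, e₇, e₈} ∩ {e₁, e₂, e₄, e₅, e₇, e₈, e₉, e₁₀} = {e₄, e₅, e₇, e₈}
… ∩ ⟦German⟧ = {e₄, e₅, e₇, e₈} ∩ {e₀, e₁, e₃, e₄, e₇, e₈, e₉, e₁₀} = {e₄, e₇, e₈}
… ∩ ⟦tired⟧ = {e₄, e₇, e₈} ∩ {e₀, e₁, e₄, e₉, e₁₀} = {e₄}
So ⟦German tired singer who watched e₁₀ right of e₄⟧ = {e₄}.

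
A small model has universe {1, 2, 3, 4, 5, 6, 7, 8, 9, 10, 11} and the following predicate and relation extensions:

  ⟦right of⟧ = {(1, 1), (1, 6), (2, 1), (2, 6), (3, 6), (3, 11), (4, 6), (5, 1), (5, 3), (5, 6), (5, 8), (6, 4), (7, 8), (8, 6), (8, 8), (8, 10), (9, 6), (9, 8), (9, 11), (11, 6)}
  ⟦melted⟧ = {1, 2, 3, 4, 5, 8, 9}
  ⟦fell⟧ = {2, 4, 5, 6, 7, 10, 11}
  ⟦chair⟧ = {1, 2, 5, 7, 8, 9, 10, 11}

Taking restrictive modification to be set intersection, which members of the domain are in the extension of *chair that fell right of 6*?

⟦that fell⟧ = ⟦fell⟧ = {2, 4, 5, 6, 7, 10, 11}
⟦right of 6⟧ = {x : ⟨x, 6⟩ ∈ ⟦right of⟧} = {1, 2, 3, 4, 5, 8, 9, 11}
⟦chair⟧ = {1, 2, 5, 7, 8, 9, 10, 11}
… ∩ ⟦that fell⟧ = {1, 2, 5, 7, 8, 9, 10, 11} ∩ {2, 4, 5, 6, 7, 10, 11} = {2, 5, 7, 10, 11}
… ∩ ⟦right of 6⟧ = {2, 5, 7, 10, 11} ∩ {1, 2, 3, 4, 5, 8, 9, 11} = {2, 5, 11}
So ⟦chair that fell right of 6⟧ = {2, 5, 11}.

{2, 5, 11}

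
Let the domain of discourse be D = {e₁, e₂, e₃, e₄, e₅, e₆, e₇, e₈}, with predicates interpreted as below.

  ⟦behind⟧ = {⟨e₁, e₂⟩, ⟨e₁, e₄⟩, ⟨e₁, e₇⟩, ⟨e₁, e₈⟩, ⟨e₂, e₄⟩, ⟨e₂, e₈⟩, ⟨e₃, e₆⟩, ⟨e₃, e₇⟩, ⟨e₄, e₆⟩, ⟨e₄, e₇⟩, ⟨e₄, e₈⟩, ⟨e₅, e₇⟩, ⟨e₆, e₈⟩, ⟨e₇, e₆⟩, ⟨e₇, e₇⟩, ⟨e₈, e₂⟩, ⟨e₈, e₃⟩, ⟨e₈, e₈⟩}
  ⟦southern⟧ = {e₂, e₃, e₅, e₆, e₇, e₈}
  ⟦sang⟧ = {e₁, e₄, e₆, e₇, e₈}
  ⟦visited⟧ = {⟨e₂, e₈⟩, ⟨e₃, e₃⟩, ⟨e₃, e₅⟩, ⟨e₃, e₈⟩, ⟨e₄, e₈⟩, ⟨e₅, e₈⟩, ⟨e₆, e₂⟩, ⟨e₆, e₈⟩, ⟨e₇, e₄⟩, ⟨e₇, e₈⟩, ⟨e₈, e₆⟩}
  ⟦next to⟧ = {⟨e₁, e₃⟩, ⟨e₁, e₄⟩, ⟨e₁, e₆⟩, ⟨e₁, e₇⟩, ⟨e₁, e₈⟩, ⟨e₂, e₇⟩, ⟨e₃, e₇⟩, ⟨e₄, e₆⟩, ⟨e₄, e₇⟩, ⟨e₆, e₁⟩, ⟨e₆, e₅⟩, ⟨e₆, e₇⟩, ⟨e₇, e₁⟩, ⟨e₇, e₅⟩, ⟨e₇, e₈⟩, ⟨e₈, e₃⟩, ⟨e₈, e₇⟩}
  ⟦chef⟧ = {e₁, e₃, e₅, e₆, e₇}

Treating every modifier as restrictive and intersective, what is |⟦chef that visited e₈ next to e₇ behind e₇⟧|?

1

⟦that visited e₈⟧ = {x : ⟨x, e₈⟩ ∈ ⟦visited⟧} = {e₂, e₃, e₄, e₅, e₆, e₇}
⟦next to e₇⟧ = {x : ⟨x, e₇⟩ ∈ ⟦next to⟧} = {e₁, e₂, e₃, e₄, e₆, e₈}
⟦behind e₇⟧ = {x : ⟨x, e₇⟩ ∈ ⟦behind⟧} = {e₁, e₃, e₄, e₅, e₇}
⟦chef⟧ = {e₁, e₃, e₅, e₆, e₇}
… ∩ ⟦that visited e₈⟧ = {e₁, e₃, e₅, e₆, e₇} ∩ {e₂, e₃, e₄, e₅, e₆, e₇} = {e₃, e₅, e₆, e₇}
… ∩ ⟦next to e₇⟧ = {e₃, e₅, e₆, e₇} ∩ {e₁, e₂, e₃, e₄, e₆, e₈} = {e₃, e₆}
… ∩ ⟦behind e₇⟧ = {e₃, e₆} ∩ {e₁, e₃, e₄, e₅, e₇} = {e₃}
⟦chef that visited e₈ next to e₇ behind e₇⟧ = {e₃}, so the cardinality is 1.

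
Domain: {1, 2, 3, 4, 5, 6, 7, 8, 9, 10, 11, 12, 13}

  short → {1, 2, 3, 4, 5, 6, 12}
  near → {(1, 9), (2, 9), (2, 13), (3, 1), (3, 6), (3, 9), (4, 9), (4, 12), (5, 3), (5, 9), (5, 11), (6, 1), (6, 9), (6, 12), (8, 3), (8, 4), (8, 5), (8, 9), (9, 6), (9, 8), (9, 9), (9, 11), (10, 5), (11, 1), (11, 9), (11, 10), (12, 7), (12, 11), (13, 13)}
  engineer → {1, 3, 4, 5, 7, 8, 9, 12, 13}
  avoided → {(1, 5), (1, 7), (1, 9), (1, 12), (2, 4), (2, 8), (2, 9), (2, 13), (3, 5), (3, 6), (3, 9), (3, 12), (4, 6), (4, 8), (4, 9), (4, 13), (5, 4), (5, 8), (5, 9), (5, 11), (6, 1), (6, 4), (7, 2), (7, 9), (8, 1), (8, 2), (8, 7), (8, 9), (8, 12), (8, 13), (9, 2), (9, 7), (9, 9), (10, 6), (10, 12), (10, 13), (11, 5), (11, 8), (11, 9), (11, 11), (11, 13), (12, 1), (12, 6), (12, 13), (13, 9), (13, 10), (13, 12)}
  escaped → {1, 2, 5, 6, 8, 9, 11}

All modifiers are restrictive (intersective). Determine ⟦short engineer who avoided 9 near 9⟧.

{1, 3, 4, 5}

⟦who avoided 9⟧ = {x : ⟨x, 9⟩ ∈ ⟦avoided⟧} = {1, 2, 3, 4, 5, 7, 8, 9, 11, 13}
⟦near 9⟧ = {x : ⟨x, 9⟩ ∈ ⟦near⟧} = {1, 2, 3, 4, 5, 6, 8, 9, 11}
⟦engineer⟧ = {1, 3, 4, 5, 7, 8, 9, 12, 13}
… ∩ ⟦who avoided 9⟧ = {1, 3, 4, 5, 7, 8, 9, 12, 13} ∩ {1, 2, 3, 4, 5, 7, 8, 9, 11, 13} = {1, 3, 4, 5, 7, 8, 9, 13}
… ∩ ⟦near 9⟧ = {1, 3, 4, 5, 7, 8, 9, 13} ∩ {1, 2, 3, 4, 5, 6, 8, 9, 11} = {1, 3, 4, 5, 8, 9}
… ∩ ⟦short⟧ = {1, 3, 4, 5, 8, 9} ∩ {1, 2, 3, 4, 5, 6, 12} = {1, 3, 4, 5}
So ⟦short engineer who avoided 9 near 9⟧ = {1, 3, 4, 5}.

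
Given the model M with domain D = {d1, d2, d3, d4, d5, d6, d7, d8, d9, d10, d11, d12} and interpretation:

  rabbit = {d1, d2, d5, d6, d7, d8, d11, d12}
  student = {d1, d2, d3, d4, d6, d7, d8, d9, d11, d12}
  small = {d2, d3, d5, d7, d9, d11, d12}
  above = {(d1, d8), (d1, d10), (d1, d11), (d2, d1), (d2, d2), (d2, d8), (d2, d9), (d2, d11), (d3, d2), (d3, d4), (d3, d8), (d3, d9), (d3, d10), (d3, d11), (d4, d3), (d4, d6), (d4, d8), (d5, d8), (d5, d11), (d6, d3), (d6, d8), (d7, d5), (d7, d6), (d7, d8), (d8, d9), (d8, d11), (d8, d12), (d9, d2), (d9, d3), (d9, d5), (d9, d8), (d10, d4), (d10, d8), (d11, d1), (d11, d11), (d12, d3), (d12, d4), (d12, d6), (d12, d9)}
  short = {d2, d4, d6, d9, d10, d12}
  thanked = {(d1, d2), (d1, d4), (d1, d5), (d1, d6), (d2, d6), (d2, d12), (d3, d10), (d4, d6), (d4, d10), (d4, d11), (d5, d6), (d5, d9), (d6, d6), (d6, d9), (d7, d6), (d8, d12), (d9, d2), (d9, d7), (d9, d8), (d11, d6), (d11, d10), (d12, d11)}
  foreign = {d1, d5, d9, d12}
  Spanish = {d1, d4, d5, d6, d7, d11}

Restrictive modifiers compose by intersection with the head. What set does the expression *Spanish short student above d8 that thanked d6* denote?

{d4, d6}

⟦above d8⟧ = {x : ⟨x, d8⟩ ∈ ⟦above⟧} = {d1, d2, d3, d4, d5, d6, d7, d9, d10}
⟦that thanked d6⟧ = {x : ⟨x, d6⟩ ∈ ⟦thanked⟧} = {d1, d2, d4, d5, d6, d7, d11}
⟦student⟧ = {d1, d2, d3, d4, d6, d7, d8, d9, d11, d12}
… ∩ ⟦above d8⟧ = {d1, d2, d3, d4, d6, d7, d8, d9, d11, d12} ∩ {d1, d2, d3, d4, d5, d6, d7, d9, d10} = {d1, d2, d3, d4, d6, d7, d9}
… ∩ ⟦that thanked d6⟧ = {d1, d2, d3, d4, d6, d7, d9} ∩ {d1, d2, d4, d5, d6, d7, d11} = {d1, d2, d4, d6, d7}
… ∩ ⟦Spanish⟧ = {d1, d2, d4, d6, d7} ∩ {d1, d4, d5, d6, d7, d11} = {d1, d4, d6, d7}
… ∩ ⟦short⟧ = {d1, d4, d6, d7} ∩ {d2, d4, d6, d9, d10, d12} = {d4, d6}
So ⟦Spanish short student above d8 that thanked d6⟧ = {d4, d6}.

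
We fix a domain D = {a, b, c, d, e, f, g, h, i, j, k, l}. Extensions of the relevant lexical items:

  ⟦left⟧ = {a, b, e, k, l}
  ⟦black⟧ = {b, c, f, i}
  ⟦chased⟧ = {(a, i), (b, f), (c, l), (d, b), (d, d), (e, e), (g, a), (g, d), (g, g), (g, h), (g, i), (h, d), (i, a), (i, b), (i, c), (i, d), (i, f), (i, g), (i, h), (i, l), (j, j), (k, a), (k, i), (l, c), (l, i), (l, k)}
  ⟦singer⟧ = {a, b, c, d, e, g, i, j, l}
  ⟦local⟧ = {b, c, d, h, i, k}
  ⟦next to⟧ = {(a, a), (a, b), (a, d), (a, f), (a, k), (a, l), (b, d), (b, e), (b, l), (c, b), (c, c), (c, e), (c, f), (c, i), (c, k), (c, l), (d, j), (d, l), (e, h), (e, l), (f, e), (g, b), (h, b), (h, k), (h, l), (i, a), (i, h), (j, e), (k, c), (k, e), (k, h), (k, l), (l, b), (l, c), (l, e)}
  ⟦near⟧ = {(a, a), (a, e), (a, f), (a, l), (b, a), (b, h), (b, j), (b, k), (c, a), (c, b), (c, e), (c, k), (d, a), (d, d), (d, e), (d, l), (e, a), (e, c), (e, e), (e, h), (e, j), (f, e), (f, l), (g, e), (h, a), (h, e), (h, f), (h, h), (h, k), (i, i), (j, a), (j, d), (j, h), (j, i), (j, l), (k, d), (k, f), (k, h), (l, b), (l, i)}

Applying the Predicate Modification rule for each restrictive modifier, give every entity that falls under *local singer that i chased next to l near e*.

⟦that i chased⟧ = {x : ⟨i, x⟩ ∈ ⟦chased⟧} = {a, b, c, d, f, g, h, l}
⟦next to l⟧ = {x : ⟨x, l⟩ ∈ ⟦next to⟧} = {a, b, c, d, e, h, k}
⟦near e⟧ = {x : ⟨x, e⟩ ∈ ⟦near⟧} = {a, c, d, e, f, g, h}
⟦singer⟧ = {a, b, c, d, e, g, i, j, l}
… ∩ ⟦that i chased⟧ = {a, b, c, d, e, g, i, j, l} ∩ {a, b, c, d, f, g, h, l} = {a, b, c, d, g, l}
… ∩ ⟦next to l⟧ = {a, b, c, d, g, l} ∩ {a, b, c, d, e, h, k} = {a, b, c, d}
… ∩ ⟦near e⟧ = {a, b, c, d} ∩ {a, c, d, e, f, g, h} = {a, c, d}
… ∩ ⟦local⟧ = {a, c, d} ∩ {b, c, d, h, i, k} = {c, d}
So ⟦local singer that i chased next to l near e⟧ = {c, d}.

{c, d}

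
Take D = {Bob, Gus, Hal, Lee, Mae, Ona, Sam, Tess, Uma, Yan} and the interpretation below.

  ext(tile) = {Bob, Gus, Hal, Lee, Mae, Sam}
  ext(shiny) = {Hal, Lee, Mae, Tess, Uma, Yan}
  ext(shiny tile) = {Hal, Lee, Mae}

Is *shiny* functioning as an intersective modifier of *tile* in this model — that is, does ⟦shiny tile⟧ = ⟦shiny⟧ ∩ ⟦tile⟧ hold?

⟦shiny⟧ ∩ ⟦tile⟧ = {Hal, Lee, Mae, Tess, Uma, Yan} ∩ {Bob, Gus, Hal, Lee, Mae, Sam} = {Hal, Lee, Mae}
Observed ⟦shiny tile⟧ = {Hal, Lee, Mae}.
These coincide, so the modifier is intersective here.

yes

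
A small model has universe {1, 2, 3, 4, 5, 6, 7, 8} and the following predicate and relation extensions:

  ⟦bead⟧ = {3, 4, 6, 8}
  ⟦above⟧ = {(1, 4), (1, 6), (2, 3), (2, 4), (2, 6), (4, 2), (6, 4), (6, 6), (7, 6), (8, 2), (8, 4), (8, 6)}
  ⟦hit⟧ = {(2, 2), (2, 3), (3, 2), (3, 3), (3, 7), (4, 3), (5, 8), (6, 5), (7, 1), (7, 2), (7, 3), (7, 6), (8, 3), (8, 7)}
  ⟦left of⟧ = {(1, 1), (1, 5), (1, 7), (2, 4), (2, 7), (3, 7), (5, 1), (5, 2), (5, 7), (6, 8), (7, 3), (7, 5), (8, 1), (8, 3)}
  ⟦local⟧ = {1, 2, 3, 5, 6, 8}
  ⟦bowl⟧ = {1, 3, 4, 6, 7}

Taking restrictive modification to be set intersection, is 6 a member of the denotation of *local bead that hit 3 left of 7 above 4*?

no

⟦that hit 3⟧ = {x : ⟨x, 3⟩ ∈ ⟦hit⟧} = {2, 3, 4, 7, 8}
⟦left of 7⟧ = {x : ⟨x, 7⟩ ∈ ⟦left of⟧} = {1, 2, 3, 5}
⟦above 4⟧ = {x : ⟨x, 4⟩ ∈ ⟦above⟧} = {1, 2, 6, 8}
⟦bead⟧ = {3, 4, 6, 8}
… ∩ ⟦that hit 3⟧ = {3, 4, 6, 8} ∩ {2, 3, 4, 7, 8} = {3, 4, 8}
… ∩ ⟦left of 7⟧ = {3, 4, 8} ∩ {1, 2, 3, 5} = {3}
… ∩ ⟦above 4⟧ = {3} ∩ {1, 2, 6, 8} = ∅
… ∩ ⟦local⟧ = ∅ ∩ {1, 2, 3, 5, 6, 8} = ∅
⟦local bead that hit 3 left of 7 above 4⟧ = ∅; 6 ∉ this set.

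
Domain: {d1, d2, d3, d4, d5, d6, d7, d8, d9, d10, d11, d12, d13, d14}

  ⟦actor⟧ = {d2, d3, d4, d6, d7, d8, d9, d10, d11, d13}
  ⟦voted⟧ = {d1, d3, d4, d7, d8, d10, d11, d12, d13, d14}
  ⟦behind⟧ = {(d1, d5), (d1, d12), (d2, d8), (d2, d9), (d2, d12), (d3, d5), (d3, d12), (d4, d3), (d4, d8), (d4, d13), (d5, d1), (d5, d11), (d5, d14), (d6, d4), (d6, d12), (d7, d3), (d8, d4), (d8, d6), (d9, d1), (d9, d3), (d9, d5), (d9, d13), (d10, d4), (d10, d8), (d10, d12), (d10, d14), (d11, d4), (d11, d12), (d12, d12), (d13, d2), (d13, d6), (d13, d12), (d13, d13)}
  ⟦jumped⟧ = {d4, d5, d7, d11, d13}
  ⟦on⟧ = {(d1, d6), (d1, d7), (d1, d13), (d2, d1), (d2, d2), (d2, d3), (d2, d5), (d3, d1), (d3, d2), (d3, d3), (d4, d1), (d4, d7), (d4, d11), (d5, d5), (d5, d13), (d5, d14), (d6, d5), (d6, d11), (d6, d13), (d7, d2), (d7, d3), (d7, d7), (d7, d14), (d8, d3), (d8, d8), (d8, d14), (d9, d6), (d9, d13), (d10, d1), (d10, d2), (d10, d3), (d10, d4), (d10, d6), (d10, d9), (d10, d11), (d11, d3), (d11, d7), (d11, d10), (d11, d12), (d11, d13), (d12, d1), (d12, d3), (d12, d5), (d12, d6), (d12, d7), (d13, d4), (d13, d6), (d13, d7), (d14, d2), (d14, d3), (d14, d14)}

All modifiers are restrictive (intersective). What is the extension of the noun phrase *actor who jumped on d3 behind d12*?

{d11}

⟦who jumped⟧ = ⟦jumped⟧ = {d4, d5, d7, d11, d13}
⟦on d3⟧ = {x : ⟨x, d3⟩ ∈ ⟦on⟧} = {d2, d3, d7, d8, d10, d11, d12, d14}
⟦behind d12⟧ = {x : ⟨x, d12⟩ ∈ ⟦behind⟧} = {d1, d2, d3, d6, d10, d11, d12, d13}
⟦actor⟧ = {d2, d3, d4, d6, d7, d8, d9, d10, d11, d13}
… ∩ ⟦who jumped⟧ = {d2, d3, d4, d6, d7, d8, d9, d10, d11, d13} ∩ {d4, d5, d7, d11, d13} = {d4, d7, d11, d13}
… ∩ ⟦on d3⟧ = {d4, d7, d11, d13} ∩ {d2, d3, d7, d8, d10, d11, d12, d14} = {d7, d11}
… ∩ ⟦behind d12⟧ = {d7, d11} ∩ {d1, d2, d3, d6, d10, d11, d12, d13} = {d11}
So ⟦actor who jumped on d3 behind d12⟧ = {d11}.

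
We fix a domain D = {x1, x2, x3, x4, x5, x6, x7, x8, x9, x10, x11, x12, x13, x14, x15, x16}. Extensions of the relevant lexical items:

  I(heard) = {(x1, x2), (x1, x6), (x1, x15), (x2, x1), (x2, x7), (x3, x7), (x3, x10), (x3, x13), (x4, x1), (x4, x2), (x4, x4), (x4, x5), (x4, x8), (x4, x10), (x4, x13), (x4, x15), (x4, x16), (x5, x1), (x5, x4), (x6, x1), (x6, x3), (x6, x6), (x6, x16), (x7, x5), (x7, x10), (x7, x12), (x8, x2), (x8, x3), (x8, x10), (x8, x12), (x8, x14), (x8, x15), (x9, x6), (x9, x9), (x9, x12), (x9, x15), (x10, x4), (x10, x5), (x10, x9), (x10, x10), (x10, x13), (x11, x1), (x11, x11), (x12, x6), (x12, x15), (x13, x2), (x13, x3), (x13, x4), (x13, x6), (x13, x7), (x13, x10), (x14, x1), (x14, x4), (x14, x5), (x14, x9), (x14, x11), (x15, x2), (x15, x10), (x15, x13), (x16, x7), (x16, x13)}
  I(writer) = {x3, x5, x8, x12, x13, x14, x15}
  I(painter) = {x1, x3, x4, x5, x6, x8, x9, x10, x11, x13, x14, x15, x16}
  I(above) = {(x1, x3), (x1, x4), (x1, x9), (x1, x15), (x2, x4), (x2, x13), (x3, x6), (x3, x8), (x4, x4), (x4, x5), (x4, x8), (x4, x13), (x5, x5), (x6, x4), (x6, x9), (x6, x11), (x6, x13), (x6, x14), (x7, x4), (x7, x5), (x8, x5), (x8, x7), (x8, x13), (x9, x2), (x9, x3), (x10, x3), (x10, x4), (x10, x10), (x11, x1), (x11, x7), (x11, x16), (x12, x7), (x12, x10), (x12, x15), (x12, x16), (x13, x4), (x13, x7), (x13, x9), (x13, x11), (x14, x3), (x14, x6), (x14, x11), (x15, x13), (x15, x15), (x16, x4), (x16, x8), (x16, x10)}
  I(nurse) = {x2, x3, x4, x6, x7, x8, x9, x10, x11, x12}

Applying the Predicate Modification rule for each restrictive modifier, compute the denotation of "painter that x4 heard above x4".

{x1, x4, x10, x13, x16}

⟦that x4 heard⟧ = {x : ⟨x4, x⟩ ∈ ⟦heard⟧} = {x1, x2, x4, x5, x8, x10, x13, x15, x16}
⟦above x4⟧ = {x : ⟨x, x4⟩ ∈ ⟦above⟧} = {x1, x2, x4, x6, x7, x10, x13, x16}
⟦painter⟧ = {x1, x3, x4, x5, x6, x8, x9, x10, x11, x13, x14, x15, x16}
… ∩ ⟦that x4 heard⟧ = {x1, x3, x4, x5, x6, x8, x9, x10, x11, x13, x14, x15, x16} ∩ {x1, x2, x4, x5, x8, x10, x13, x15, x16} = {x1, x4, x5, x8, x10, x13, x15, x16}
… ∩ ⟦above x4⟧ = {x1, x4, x5, x8, x10, x13, x15, x16} ∩ {x1, x2, x4, x6, x7, x10, x13, x16} = {x1, x4, x10, x13, x16}
So ⟦painter that x4 heard above x4⟧ = {x1, x4, x10, x13, x16}.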